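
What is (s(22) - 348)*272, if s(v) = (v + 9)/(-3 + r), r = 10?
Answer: -654160/7 ≈ -93451.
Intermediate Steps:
s(v) = 9/7 + v/7 (s(v) = (v + 9)/(-3 + 10) = (9 + v)/7 = (9 + v)*(⅐) = 9/7 + v/7)
(s(22) - 348)*272 = ((9/7 + (⅐)*22) - 348)*272 = ((9/7 + 22/7) - 348)*272 = (31/7 - 348)*272 = -2405/7*272 = -654160/7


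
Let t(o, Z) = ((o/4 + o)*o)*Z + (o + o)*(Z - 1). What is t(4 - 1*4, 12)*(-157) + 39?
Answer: 39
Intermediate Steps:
t(o, Z) = 2*o*(-1 + Z) + 5*Z*o²/4 (t(o, Z) = ((o*(¼) + o)*o)*Z + (2*o)*(-1 + Z) = ((o/4 + o)*o)*Z + 2*o*(-1 + Z) = ((5*o/4)*o)*Z + 2*o*(-1 + Z) = (5*o²/4)*Z + 2*o*(-1 + Z) = 5*Z*o²/4 + 2*o*(-1 + Z) = 2*o*(-1 + Z) + 5*Z*o²/4)
t(4 - 1*4, 12)*(-157) + 39 = ((4 - 1*4)*(-8 + 8*12 + 5*12*(4 - 1*4))/4)*(-157) + 39 = ((4 - 4)*(-8 + 96 + 5*12*(4 - 4))/4)*(-157) + 39 = ((¼)*0*(-8 + 96 + 5*12*0))*(-157) + 39 = ((¼)*0*(-8 + 96 + 0))*(-157) + 39 = ((¼)*0*88)*(-157) + 39 = 0*(-157) + 39 = 0 + 39 = 39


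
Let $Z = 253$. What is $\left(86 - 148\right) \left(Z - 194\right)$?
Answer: $-3658$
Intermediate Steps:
$\left(86 - 148\right) \left(Z - 194\right) = \left(86 - 148\right) \left(253 - 194\right) = \left(-62\right) 59 = -3658$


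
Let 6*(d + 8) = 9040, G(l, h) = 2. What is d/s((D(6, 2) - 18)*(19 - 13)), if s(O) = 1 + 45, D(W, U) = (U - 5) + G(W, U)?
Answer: 2248/69 ≈ 32.580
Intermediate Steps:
D(W, U) = -3 + U (D(W, U) = (U - 5) + 2 = (-5 + U) + 2 = -3 + U)
d = 4496/3 (d = -8 + (1/6)*9040 = -8 + 4520/3 = 4496/3 ≈ 1498.7)
s(O) = 46
d/s((D(6, 2) - 18)*(19 - 13)) = (4496/3)/46 = (4496/3)*(1/46) = 2248/69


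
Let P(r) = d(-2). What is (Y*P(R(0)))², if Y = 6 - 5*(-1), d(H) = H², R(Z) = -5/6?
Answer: 1936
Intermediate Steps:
R(Z) = -⅚ (R(Z) = -5*⅙ = -⅚)
P(r) = 4 (P(r) = (-2)² = 4)
Y = 11 (Y = 6 + 5 = 11)
(Y*P(R(0)))² = (11*4)² = 44² = 1936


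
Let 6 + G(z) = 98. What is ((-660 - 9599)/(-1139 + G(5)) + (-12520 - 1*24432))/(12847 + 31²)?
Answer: -38678485/14456976 ≈ -2.6754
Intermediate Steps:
G(z) = 92 (G(z) = -6 + 98 = 92)
((-660 - 9599)/(-1139 + G(5)) + (-12520 - 1*24432))/(12847 + 31²) = ((-660 - 9599)/(-1139 + 92) + (-12520 - 1*24432))/(12847 + 31²) = (-10259/(-1047) + (-12520 - 24432))/(12847 + 961) = (-10259*(-1/1047) - 36952)/13808 = (10259/1047 - 36952)*(1/13808) = -38678485/1047*1/13808 = -38678485/14456976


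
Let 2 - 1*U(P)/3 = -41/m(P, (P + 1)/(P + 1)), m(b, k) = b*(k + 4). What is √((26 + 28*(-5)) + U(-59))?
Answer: I*√9434985/295 ≈ 10.412*I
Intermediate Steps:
m(b, k) = b*(4 + k)
U(P) = 6 + 123/(5*P) (U(P) = 6 - (-123)/(P*(4 + (P + 1)/(P + 1))) = 6 - (-123)/(P*(4 + (1 + P)/(1 + P))) = 6 - (-123)/(P*(4 + 1)) = 6 - (-123)/(P*5) = 6 - (-123)/(5*P) = 6 + 123/(5*P))
√((26 + 28*(-5)) + U(-59)) = √((26 + 28*(-5)) + (6 + (123/5)/(-59))) = √((26 - 140) + (6 + (123/5)*(-1/59))) = √(-114 + (6 - 123/295)) = √(-114 + 1647/295) = √(-31983/295) = I*√9434985/295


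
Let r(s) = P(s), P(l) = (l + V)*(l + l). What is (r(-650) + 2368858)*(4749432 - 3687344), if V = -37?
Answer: 3464486448304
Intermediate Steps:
P(l) = 2*l*(-37 + l) (P(l) = (l - 37)*(l + l) = (-37 + l)*(2*l) = 2*l*(-37 + l))
r(s) = 2*s*(-37 + s)
(r(-650) + 2368858)*(4749432 - 3687344) = (2*(-650)*(-37 - 650) + 2368858)*(4749432 - 3687344) = (2*(-650)*(-687) + 2368858)*1062088 = (893100 + 2368858)*1062088 = 3261958*1062088 = 3464486448304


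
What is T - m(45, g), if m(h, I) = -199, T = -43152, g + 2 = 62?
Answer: -42953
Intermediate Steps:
g = 60 (g = -2 + 62 = 60)
T - m(45, g) = -43152 - 1*(-199) = -43152 + 199 = -42953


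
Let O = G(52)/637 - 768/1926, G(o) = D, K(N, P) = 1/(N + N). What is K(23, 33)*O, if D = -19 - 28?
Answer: -4201/408954 ≈ -0.010273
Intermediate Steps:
K(N, P) = 1/(2*N)
D = -47
G(o) = -47
O = -96623/204477 (O = -47/637 - 768/1926 = -47*1/637 - 768*1/1926 = -47/637 - 128/321 = -96623/204477 ≈ -0.47254)
K(23, 33)*O = ((½)/23)*(-96623/204477) = ((½)*(1/23))*(-96623/204477) = (1/46)*(-96623/204477) = -4201/408954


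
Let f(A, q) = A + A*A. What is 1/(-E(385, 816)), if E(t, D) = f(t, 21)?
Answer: -1/148610 ≈ -6.7290e-6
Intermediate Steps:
f(A, q) = A + A**2
E(t, D) = t*(1 + t)
1/(-E(385, 816)) = 1/(-385*(1 + 385)) = 1/(-385*386) = 1/(-1*148610) = 1/(-148610) = -1/148610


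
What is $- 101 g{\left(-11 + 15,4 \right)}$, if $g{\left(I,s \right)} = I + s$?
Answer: $-808$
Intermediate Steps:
$- 101 g{\left(-11 + 15,4 \right)} = - 101 \left(\left(-11 + 15\right) + 4\right) = - 101 \left(4 + 4\right) = \left(-101\right) 8 = -808$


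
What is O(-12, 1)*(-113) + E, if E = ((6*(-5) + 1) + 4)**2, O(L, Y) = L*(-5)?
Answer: -6155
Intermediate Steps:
O(L, Y) = -5*L
E = 625 (E = ((-30 + 1) + 4)**2 = (-29 + 4)**2 = (-25)**2 = 625)
O(-12, 1)*(-113) + E = -5*(-12)*(-113) + 625 = 60*(-113) + 625 = -6780 + 625 = -6155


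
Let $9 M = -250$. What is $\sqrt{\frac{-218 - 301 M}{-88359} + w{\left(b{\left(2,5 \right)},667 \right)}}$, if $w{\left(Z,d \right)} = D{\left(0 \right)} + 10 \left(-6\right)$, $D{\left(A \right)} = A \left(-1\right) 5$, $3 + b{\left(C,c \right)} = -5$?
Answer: $\frac{2 i \sqrt{1055606152533}}{265077} \approx 7.7519 i$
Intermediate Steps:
$M = - \frac{250}{9}$ ($M = \frac{1}{9} \left(-250\right) = - \frac{250}{9} \approx -27.778$)
$b{\left(C,c \right)} = -8$ ($b{\left(C,c \right)} = -3 - 5 = -8$)
$D{\left(A \right)} = - 5 A$ ($D{\left(A \right)} = - A 5 = - 5 A$)
$w{\left(Z,d \right)} = -60$ ($w{\left(Z,d \right)} = \left(-5\right) 0 + 10 \left(-6\right) = 0 - 60 = -60$)
$\sqrt{\frac{-218 - 301 M}{-88359} + w{\left(b{\left(2,5 \right)},667 \right)}} = \sqrt{\frac{-218 - - \frac{75250}{9}}{-88359} - 60} = \sqrt{\left(-218 + \frac{75250}{9}\right) \left(- \frac{1}{88359}\right) - 60} = \sqrt{\frac{73288}{9} \left(- \frac{1}{88359}\right) - 60} = \sqrt{- \frac{73288}{795231} - 60} = \sqrt{- \frac{47787148}{795231}} = \frac{2 i \sqrt{1055606152533}}{265077}$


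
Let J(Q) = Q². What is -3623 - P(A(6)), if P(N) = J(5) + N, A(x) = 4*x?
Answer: -3672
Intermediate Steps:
P(N) = 25 + N (P(N) = 5² + N = 25 + N)
-3623 - P(A(6)) = -3623 - (25 + 4*6) = -3623 - (25 + 24) = -3623 - 1*49 = -3623 - 49 = -3672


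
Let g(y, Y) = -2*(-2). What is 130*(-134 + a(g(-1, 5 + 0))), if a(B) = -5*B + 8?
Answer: -18980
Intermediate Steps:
g(y, Y) = 4
a(B) = 8 - 5*B
130*(-134 + a(g(-1, 5 + 0))) = 130*(-134 + (8 - 5*4)) = 130*(-134 + (8 - 20)) = 130*(-134 - 12) = 130*(-146) = -18980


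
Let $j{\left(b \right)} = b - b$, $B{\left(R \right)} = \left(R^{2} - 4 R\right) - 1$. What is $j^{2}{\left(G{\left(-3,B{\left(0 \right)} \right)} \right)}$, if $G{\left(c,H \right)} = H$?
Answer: $0$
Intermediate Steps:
$B{\left(R \right)} = -1 + R^{2} - 4 R$
$j{\left(b \right)} = 0$
$j^{2}{\left(G{\left(-3,B{\left(0 \right)} \right)} \right)} = 0^{2} = 0$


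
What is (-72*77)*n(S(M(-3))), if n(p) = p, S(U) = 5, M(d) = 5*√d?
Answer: -27720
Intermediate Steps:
(-72*77)*n(S(M(-3))) = -72*77*5 = -5544*5 = -27720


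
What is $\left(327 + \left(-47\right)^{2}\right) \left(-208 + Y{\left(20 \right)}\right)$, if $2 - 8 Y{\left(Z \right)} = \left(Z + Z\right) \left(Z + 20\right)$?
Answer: $-1034054$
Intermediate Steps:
$Y{\left(Z \right)} = \frac{1}{4} - \frac{Z \left(20 + Z\right)}{4}$ ($Y{\left(Z \right)} = \frac{1}{4} - \frac{\left(Z + Z\right) \left(Z + 20\right)}{8} = \frac{1}{4} - \frac{2 Z \left(20 + Z\right)}{8} = \frac{1}{4} - \frac{Z \left(20 + Z\right)}{4}$)
$\left(327 + \left(-47\right)^{2}\right) \left(-208 + Y{\left(20 \right)}\right) = \left(327 + \left(-47\right)^{2}\right) \left(-208 - \left(\frac{399}{4} + 100\right)\right) = \left(327 + 2209\right) \left(-208 - \frac{799}{4}\right) = 2536 \left(-208 - \frac{799}{4}\right) = 2536 \left(- \frac{1631}{4}\right) = -1034054$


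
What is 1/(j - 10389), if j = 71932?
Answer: 1/61543 ≈ 1.6249e-5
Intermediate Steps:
1/(j - 10389) = 1/(71932 - 10389) = 1/61543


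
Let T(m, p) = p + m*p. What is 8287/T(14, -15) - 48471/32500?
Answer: -11209339/292500 ≈ -38.323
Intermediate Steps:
8287/T(14, -15) - 48471/32500 = 8287/((-15*(1 + 14))) - 48471/32500 = 8287/((-15*15)) - 48471*1/32500 = 8287/(-225) - 48471/32500 = 8287*(-1/225) - 48471/32500 = -8287/225 - 48471/32500 = -11209339/292500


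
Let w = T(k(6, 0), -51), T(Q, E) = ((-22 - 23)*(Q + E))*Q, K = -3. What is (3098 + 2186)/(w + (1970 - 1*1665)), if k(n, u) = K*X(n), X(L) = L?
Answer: -5284/55585 ≈ -0.095062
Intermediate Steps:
k(n, u) = -3*n
T(Q, E) = Q*(-45*E - 45*Q) (T(Q, E) = (-45*(E + Q))*Q = (-45*E - 45*Q)*Q = Q*(-45*E - 45*Q))
w = -55890 (w = -45*(-3*6)*(-51 - 3*6) = -45*(-18)*(-51 - 18) = -45*(-18)*(-69) = -55890)
(3098 + 2186)/(w + (1970 - 1*1665)) = (3098 + 2186)/(-55890 + (1970 - 1*1665)) = 5284/(-55890 + (1970 - 1665)) = 5284/(-55890 + 305) = 5284/(-55585) = 5284*(-1/55585) = -5284/55585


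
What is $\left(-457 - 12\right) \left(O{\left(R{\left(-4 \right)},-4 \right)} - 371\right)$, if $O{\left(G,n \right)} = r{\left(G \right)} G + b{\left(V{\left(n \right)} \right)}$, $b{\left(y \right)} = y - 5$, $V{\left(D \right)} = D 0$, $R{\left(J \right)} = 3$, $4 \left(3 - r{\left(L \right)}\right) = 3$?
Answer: $\frac{692713}{4} \approx 1.7318 \cdot 10^{5}$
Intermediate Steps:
$r{\left(L \right)} = \frac{9}{4}$ ($r{\left(L \right)} = 3 - \frac{3}{4} = \frac{9}{4}$)
$V{\left(D \right)} = 0$
$b{\left(y \right)} = -5 + y$
$O{\left(G,n \right)} = -5 + \frac{9 G}{4}$ ($O{\left(G,n \right)} = \frac{9 G}{4} + \left(-5 + 0\right) = \frac{9 G}{4} - 5 = -5 + \frac{9 G}{4}$)
$\left(-457 - 12\right) \left(O{\left(R{\left(-4 \right)},-4 \right)} - 371\right) = \left(-457 - 12\right) \left(\left(-5 + \frac{9}{4} \cdot 3\right) - 371\right) = - 469 \left(\left(-5 + \frac{27}{4}\right) - 371\right) = - 469 \left(\frac{7}{4} - 371\right) = \left(-469\right) \left(- \frac{1477}{4}\right) = \frac{692713}{4}$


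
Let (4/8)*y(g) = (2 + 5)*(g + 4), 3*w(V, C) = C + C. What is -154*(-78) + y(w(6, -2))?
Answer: 36148/3 ≈ 12049.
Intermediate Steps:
w(V, C) = 2*C/3 (w(V, C) = (C + C)/3 = (2*C)/3 = 2*C/3)
y(g) = 56 + 14*g (y(g) = 2*((2 + 5)*(g + 4)) = 2*(7*(4 + g)) = 2*(28 + 7*g) = 56 + 14*g)
-154*(-78) + y(w(6, -2)) = -154*(-78) + (56 + 14*((⅔)*(-2))) = 12012 + (56 + 14*(-4/3)) = 12012 + (56 - 56/3) = 12012 + 112/3 = 36148/3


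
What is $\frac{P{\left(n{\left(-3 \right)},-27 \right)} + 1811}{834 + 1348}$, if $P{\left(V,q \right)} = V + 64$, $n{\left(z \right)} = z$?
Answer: $\frac{936}{1091} \approx 0.85793$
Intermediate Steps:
$P{\left(V,q \right)} = 64 + V$
$\frac{P{\left(n{\left(-3 \right)},-27 \right)} + 1811}{834 + 1348} = \frac{\left(64 - 3\right) + 1811}{834 + 1348} = \frac{61 + 1811}{2182} = 1872 \cdot \frac{1}{2182} = \frac{936}{1091}$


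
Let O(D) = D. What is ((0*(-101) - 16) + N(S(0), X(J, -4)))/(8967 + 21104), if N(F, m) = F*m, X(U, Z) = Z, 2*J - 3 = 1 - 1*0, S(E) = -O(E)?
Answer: -16/30071 ≈ -0.00053207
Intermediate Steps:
S(E) = -E
J = 2 (J = 3/2 + (1 - 1*0)/2 = 3/2 + (1 + 0)/2 = 3/2 + (½)*1 = 3/2 + ½ = 2)
((0*(-101) - 16) + N(S(0), X(J, -4)))/(8967 + 21104) = ((0*(-101) - 16) - 1*0*(-4))/(8967 + 21104) = ((0 - 16) + 0*(-4))/30071 = (-16 + 0)*(1/30071) = -16*1/30071 = -16/30071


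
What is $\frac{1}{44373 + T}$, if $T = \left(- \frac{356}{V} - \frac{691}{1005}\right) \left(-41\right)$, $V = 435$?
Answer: $\frac{29145}{1295050616} \approx 2.2505 \cdot 10^{-5}$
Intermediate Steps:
$T = \frac{1799531}{29145}$ ($T = \left(- \frac{356}{435} - \frac{691}{1005}\right) \left(-41\right) = \left(- \frac{43891}{29145}\right) \left(-41\right) = \frac{1799531}{29145} \approx 61.744$)
$\frac{1}{44373 + T} = \frac{1}{44373 + \frac{1799531}{29145}} = \frac{1}{\frac{1295050616}{29145}} = \frac{29145}{1295050616}$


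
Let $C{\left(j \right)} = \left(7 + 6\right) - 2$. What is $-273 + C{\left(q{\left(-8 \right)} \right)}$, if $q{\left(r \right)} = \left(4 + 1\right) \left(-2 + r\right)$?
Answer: $-262$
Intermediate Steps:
$q{\left(r \right)} = -10 + 5 r$ ($q{\left(r \right)} = 5 \left(-2 + r\right) = -10 + 5 r$)
$C{\left(j \right)} = 11$ ($C{\left(j \right)} = 13 - 2 = 11$)
$-273 + C{\left(q{\left(-8 \right)} \right)} = -273 + 11 = -262$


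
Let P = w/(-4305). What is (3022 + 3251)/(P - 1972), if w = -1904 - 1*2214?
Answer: -27005265/8485342 ≈ -3.1826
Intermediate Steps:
w = -4118 (w = -1904 - 2214 = -4118)
P = 4118/4305 (P = -4118/(-4305) = -4118*(-1/4305) = 4118/4305 ≈ 0.95656)
(3022 + 3251)/(P - 1972) = (3022 + 3251)/(4118/4305 - 1972) = 6273/(-8485342/4305) = 6273*(-4305/8485342) = -27005265/8485342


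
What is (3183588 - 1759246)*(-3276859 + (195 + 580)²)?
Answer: -3811872488028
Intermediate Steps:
(3183588 - 1759246)*(-3276859 + (195 + 580)²) = 1424342*(-3276859 + 775²) = 1424342*(-3276859 + 600625) = 1424342*(-2676234) = -3811872488028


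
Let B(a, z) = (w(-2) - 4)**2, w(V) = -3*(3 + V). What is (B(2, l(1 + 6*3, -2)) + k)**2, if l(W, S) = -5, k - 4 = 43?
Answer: 9216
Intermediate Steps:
w(V) = -9 - 3*V
k = 47 (k = 4 + 43 = 47)
B(a, z) = 49 (B(a, z) = ((-9 - 3*(-2)) - 4)**2 = ((-9 + 6) - 4)**2 = (-3 - 4)**2 = (-7)**2 = 49)
(B(2, l(1 + 6*3, -2)) + k)**2 = (49 + 47)**2 = 96**2 = 9216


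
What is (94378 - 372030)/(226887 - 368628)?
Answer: 277652/141741 ≈ 1.9589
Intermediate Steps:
(94378 - 372030)/(226887 - 368628) = -277652/(-141741) = -277652*(-1/141741) = 277652/141741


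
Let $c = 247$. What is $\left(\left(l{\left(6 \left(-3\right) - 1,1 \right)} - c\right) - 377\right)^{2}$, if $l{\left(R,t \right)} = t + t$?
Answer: $386884$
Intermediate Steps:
$l{\left(R,t \right)} = 2 t$
$\left(\left(l{\left(6 \left(-3\right) - 1,1 \right)} - c\right) - 377\right)^{2} = \left(\left(2 \cdot 1 - 247\right) - 377\right)^{2} = \left(\left(2 - 247\right) - 377\right)^{2} = \left(-245 - 377\right)^{2} = \left(-622\right)^{2} = 386884$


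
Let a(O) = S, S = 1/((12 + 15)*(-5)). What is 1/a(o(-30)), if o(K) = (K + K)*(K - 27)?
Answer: -135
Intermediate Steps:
o(K) = 2*K*(-27 + K) (o(K) = (2*K)*(-27 + K) = 2*K*(-27 + K))
S = -1/135 (S = 1/(27*(-5)) = 1/(-135) = -1/135 ≈ -0.0074074)
a(O) = -1/135
1/a(o(-30)) = 1/(-1/135) = -135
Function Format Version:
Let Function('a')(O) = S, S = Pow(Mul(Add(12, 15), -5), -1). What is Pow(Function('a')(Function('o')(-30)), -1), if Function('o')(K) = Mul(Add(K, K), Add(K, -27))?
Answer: -135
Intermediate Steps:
Function('o')(K) = Mul(2, K, Add(-27, K)) (Function('o')(K) = Mul(Mul(2, K), Add(-27, K)) = Mul(2, K, Add(-27, K)))
S = Rational(-1, 135) (S = Pow(Mul(27, -5), -1) = Pow(-135, -1) = Rational(-1, 135) ≈ -0.0074074)
Function('a')(O) = Rational(-1, 135)
Pow(Function('a')(Function('o')(-30)), -1) = Pow(Rational(-1, 135), -1) = -135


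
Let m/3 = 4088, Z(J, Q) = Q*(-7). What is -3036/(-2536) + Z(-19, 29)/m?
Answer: 655691/555384 ≈ 1.1806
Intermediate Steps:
Z(J, Q) = -7*Q
m = 12264 (m = 3*4088 = 12264)
-3036/(-2536) + Z(-19, 29)/m = -3036/(-2536) - 7*29/12264 = -3036*(-1/2536) - 203*1/12264 = 759/634 - 29/1752 = 655691/555384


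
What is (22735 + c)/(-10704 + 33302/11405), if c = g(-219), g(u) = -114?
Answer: -257992505/122045818 ≈ -2.1139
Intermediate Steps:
c = -114
(22735 + c)/(-10704 + 33302/11405) = (22735 - 114)/(-10704 + 33302/11405) = 22621/(-10704 + 33302*(1/11405)) = 22621/(-10704 + 33302/11405) = 22621/(-122045818/11405) = 22621*(-11405/122045818) = -257992505/122045818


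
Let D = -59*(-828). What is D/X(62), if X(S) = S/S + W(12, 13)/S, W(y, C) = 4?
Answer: 504804/11 ≈ 45891.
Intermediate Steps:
D = 48852
X(S) = 1 + 4/S (X(S) = S/S + 4/S = 1 + 4/S)
D/X(62) = 48852/(((4 + 62)/62)) = 48852/(((1/62)*66)) = 48852/(33/31) = 48852*(31/33) = 504804/11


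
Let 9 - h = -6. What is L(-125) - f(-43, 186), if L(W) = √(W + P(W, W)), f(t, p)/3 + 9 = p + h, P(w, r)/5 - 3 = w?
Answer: -576 + 7*I*√15 ≈ -576.0 + 27.111*I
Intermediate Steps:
h = 15 (h = 9 - 1*(-6) = 9 + 6 = 15)
P(w, r) = 15 + 5*w
f(t, p) = 18 + 3*p (f(t, p) = -27 + 3*(p + 15) = -27 + 3*(15 + p) = -27 + (45 + 3*p) = 18 + 3*p)
L(W) = √(15 + 6*W) (L(W) = √(W + (15 + 5*W)) = √(15 + 6*W))
L(-125) - f(-43, 186) = √(15 + 6*(-125)) - (18 + 3*186) = √(15 - 750) - (18 + 558) = √(-735) - 1*576 = 7*I*√15 - 576 = -576 + 7*I*√15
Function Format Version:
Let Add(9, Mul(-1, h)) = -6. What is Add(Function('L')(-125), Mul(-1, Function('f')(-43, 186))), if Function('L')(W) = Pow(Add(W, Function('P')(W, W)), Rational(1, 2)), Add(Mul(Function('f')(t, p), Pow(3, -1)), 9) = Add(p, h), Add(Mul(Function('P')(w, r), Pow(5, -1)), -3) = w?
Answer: Add(-576, Mul(7, I, Pow(15, Rational(1, 2)))) ≈ Add(-576.00, Mul(27.111, I))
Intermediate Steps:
h = 15 (h = Add(9, Mul(-1, -6)) = Add(9, 6) = 15)
Function('P')(w, r) = Add(15, Mul(5, w))
Function('f')(t, p) = Add(18, Mul(3, p)) (Function('f')(t, p) = Add(-27, Mul(3, Add(p, 15))) = Add(-27, Mul(3, Add(15, p))) = Add(-27, Add(45, Mul(3, p))) = Add(18, Mul(3, p)))
Function('L')(W) = Pow(Add(15, Mul(6, W)), Rational(1, 2)) (Function('L')(W) = Pow(Add(W, Add(15, Mul(5, W))), Rational(1, 2)) = Pow(Add(15, Mul(6, W)), Rational(1, 2)))
Add(Function('L')(-125), Mul(-1, Function('f')(-43, 186))) = Add(Pow(Add(15, Mul(6, -125)), Rational(1, 2)), Mul(-1, Add(18, Mul(3, 186)))) = Add(Pow(Add(15, -750), Rational(1, 2)), Mul(-1, Add(18, 558))) = Add(Pow(-735, Rational(1, 2)), Mul(-1, 576)) = Add(Mul(7, I, Pow(15, Rational(1, 2))), -576) = Add(-576, Mul(7, I, Pow(15, Rational(1, 2))))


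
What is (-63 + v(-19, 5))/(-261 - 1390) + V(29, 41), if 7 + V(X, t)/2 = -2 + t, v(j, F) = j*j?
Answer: 105366/1651 ≈ 63.820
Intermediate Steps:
v(j, F) = j**2
V(X, t) = -18 + 2*t (V(X, t) = -14 + 2*(-2 + t) = -14 + (-4 + 2*t) = -18 + 2*t)
(-63 + v(-19, 5))/(-261 - 1390) + V(29, 41) = (-63 + (-19)**2)/(-261 - 1390) + (-18 + 2*41) = (-63 + 361)/(-1651) + (-18 + 82) = 298*(-1/1651) + 64 = -298/1651 + 64 = 105366/1651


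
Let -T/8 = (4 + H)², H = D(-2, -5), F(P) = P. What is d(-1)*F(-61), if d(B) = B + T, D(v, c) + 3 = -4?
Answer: 4453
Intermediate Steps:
D(v, c) = -7 (D(v, c) = -3 - 4 = -7)
H = -7
T = -72 (T = -8*(4 - 7)² = -8*(-3)² = -8*9 = -72)
d(B) = -72 + B (d(B) = B - 72 = -72 + B)
d(-1)*F(-61) = (-72 - 1)*(-61) = -73*(-61) = 4453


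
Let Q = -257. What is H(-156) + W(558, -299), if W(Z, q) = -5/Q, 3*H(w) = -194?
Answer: -49843/771 ≈ -64.647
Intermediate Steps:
H(w) = -194/3 (H(w) = (⅓)*(-194) = -194/3)
W(Z, q) = 5/257 (W(Z, q) = -5/(-257) = -5*(-1/257) = 5/257)
H(-156) + W(558, -299) = -194/3 + 5/257 = -49843/771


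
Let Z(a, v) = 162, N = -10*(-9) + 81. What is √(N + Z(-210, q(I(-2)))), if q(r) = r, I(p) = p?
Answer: 3*√37 ≈ 18.248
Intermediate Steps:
N = 171 (N = 90 + 81 = 171)
√(N + Z(-210, q(I(-2)))) = √(171 + 162) = √333 = 3*√37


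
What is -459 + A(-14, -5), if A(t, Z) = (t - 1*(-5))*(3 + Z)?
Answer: -441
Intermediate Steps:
A(t, Z) = (3 + Z)*(5 + t) (A(t, Z) = (t + 5)*(3 + Z) = (5 + t)*(3 + Z) = (3 + Z)*(5 + t))
-459 + A(-14, -5) = -459 + (15 + 3*(-14) + 5*(-5) - 5*(-14)) = -459 + (15 - 42 - 25 + 70) = -459 + 18 = -441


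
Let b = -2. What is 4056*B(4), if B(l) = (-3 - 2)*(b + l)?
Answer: -40560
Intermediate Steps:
B(l) = 10 - 5*l (B(l) = (-3 - 2)*(-2 + l) = -5*(-2 + l) = 10 - 5*l)
4056*B(4) = 4056*(10 - 5*4) = 4056*(10 - 20) = 4056*(-10) = -40560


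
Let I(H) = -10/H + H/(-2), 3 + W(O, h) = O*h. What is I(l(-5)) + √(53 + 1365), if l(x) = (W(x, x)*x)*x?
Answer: -15126/55 + √1418 ≈ -237.36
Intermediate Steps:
W(O, h) = -3 + O*h
l(x) = x²*(-3 + x²) (l(x) = ((-3 + x*x)*x)*x = ((-3 + x²)*x)*x = (x*(-3 + x²))*x = x²*(-3 + x²))
I(H) = -10/H - H/2 (I(H) = -10/H + H*(-½) = -10/H - H/2)
I(l(-5)) + √(53 + 1365) = (-10*1/(25*(-3 + (-5)²)) - (-5)²*(-3 + (-5)²)/2) + √(53 + 1365) = (-10*1/(25*(-3 + 25)) - 25*(-3 + 25)/2) + √1418 = (-10/(25*22) - 25*22/2) + √1418 = (-10/550 - ½*550) + √1418 = (-10*1/550 - 275) + √1418 = (-1/55 - 275) + √1418 = -15126/55 + √1418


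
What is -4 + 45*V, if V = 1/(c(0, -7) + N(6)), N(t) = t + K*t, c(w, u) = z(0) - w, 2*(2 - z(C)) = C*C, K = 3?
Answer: -59/26 ≈ -2.2692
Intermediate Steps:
z(C) = 2 - C**2/2 (z(C) = 2 - C*C/2 = 2 - C**2/2)
c(w, u) = 2 - w (c(w, u) = (2 - 1/2*0**2) - w = (2 - 1/2*0) - w = (2 + 0) - w = 2 - w)
N(t) = 4*t (N(t) = t + 3*t = 4*t)
V = 1/26 (V = 1/((2 - 1*0) + 4*6) = 1/((2 + 0) + 24) = 1/(2 + 24) = 1/26 ≈ 0.038462)
-4 + 45*V = -4 + 45*(1/26) = -4 + 45/26 = -59/26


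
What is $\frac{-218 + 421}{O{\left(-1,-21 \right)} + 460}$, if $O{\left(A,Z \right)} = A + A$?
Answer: $\frac{203}{458} \approx 0.44323$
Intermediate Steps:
$O{\left(A,Z \right)} = 2 A$
$\frac{-218 + 421}{O{\left(-1,-21 \right)} + 460} = \frac{-218 + 421}{2 \left(-1\right) + 460} = \frac{203}{-2 + 460} = \frac{203}{458}$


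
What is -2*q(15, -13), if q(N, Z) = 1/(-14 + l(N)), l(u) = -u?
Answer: 2/29 ≈ 0.068966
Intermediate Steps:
q(N, Z) = 1/(-14 - N)
-2*q(15, -13) = -(-2)/(14 + 15) = -(-2)/29 = -2*(-1/29) = 2/29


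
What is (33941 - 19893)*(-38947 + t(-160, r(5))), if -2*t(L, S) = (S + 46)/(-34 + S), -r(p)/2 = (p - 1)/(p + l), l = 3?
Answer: -3829828976/7 ≈ -5.4712e+8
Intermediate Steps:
r(p) = -2*(-1 + p)/(3 + p) (r(p) = -2*(p - 1)/(p + 3) = -2*(-1 + p)/(3 + p))
t(L, S) = -(46 + S)/(2*(-34 + S)) (t(L, S) = -(S + 46)/(2*(-34 + S)) = -(46 + S)/(2*(-34 + S)))
(33941 - 19893)*(-38947 + t(-160, r(5))) = (33941 - 19893)*(-38947 + (-46 - 2*(1 - 1*5)/(3 + 5))/(2*(-34 + 2*(1 - 1*5)/(3 + 5)))) = 14048*(-38947 + (-46 - 2*(1 - 5)/8)/(2*(-34 + 2*(1 - 5)/8))) = 14048*(-38947 + (-46 - 2*(-4)/8)/(2*(-34 + 2*(⅛)*(-4)))) = 14048*(-38947 + (-46 - 1*(-1))/(2*(-34 - 1))) = 14048*(-38947 + (½)*(-46 + 1)/(-35)) = 14048*(-38947 + (½)*(-1/35)*(-45)) = 14048*(-38947 + 9/14) = 14048*(-545249/14) = -3829828976/7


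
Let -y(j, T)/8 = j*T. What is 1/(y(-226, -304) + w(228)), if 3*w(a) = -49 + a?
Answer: -3/1648717 ≈ -1.8196e-6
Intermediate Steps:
w(a) = -49/3 + a/3 (w(a) = (-49 + a)/3 = -49/3 + a/3)
y(j, T) = -8*T*j (y(j, T) = -8*j*T = -8*T*j)
1/(y(-226, -304) + w(228)) = 1/(-8*(-304)*(-226) + (-49/3 + (1/3)*228)) = 1/(-549632 + (-49/3 + 76)) = 1/(-549632 + 179/3) = 1/(-1648717/3) = -3/1648717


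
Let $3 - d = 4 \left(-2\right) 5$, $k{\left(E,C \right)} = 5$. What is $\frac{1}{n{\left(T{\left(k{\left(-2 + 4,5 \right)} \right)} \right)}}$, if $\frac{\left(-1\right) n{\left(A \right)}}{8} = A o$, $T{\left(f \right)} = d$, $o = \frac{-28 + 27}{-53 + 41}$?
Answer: $- \frac{3}{86} \approx -0.034884$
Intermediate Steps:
$o = \frac{1}{12}$ ($o = - \frac{1}{-12} = \left(-1\right) \left(- \frac{1}{12}\right) = \frac{1}{12} \approx 0.083333$)
$d = 43$ ($d = 3 - 4 \left(-2\right) 5 = 3 - \left(-8\right) 5 = 3 - -40 = 3 + 40 = 43$)
$T{\left(f \right)} = 43$
$n{\left(A \right)} = - \frac{2 A}{3}$ ($n{\left(A \right)} = - 8 A \frac{1}{12} = - 8 \frac{A}{12} = - \frac{2 A}{3}$)
$\frac{1}{n{\left(T{\left(k{\left(-2 + 4,5 \right)} \right)} \right)}} = \frac{1}{\left(- \frac{2}{3}\right) 43} = \frac{1}{- \frac{86}{3}} = - \frac{3}{86}$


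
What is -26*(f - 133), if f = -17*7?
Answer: 6552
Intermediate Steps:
f = -119
-26*(f - 133) = -26*(-119 - 133) = -26*(-252) = 6552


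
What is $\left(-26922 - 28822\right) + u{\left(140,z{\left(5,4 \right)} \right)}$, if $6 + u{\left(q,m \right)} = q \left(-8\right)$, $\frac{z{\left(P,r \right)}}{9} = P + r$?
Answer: $-56870$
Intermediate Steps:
$z{\left(P,r \right)} = 9 P + 9 r$ ($z{\left(P,r \right)} = 9 \left(P + r\right) = 9 P + 9 r$)
$u{\left(q,m \right)} = -6 - 8 q$ ($u{\left(q,m \right)} = -6 + q \left(-8\right) = -6 - 8 q$)
$\left(-26922 - 28822\right) + u{\left(140,z{\left(5,4 \right)} \right)} = \left(-26922 - 28822\right) - 1126 = -55744 - 1126 = -56870$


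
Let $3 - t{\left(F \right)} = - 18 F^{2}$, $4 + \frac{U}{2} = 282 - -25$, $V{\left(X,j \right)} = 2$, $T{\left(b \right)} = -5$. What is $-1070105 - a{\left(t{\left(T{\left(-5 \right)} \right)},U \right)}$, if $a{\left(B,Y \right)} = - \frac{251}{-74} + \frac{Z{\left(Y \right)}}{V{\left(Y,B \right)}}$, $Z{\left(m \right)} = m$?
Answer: $- \frac{79210443}{74} \approx -1.0704 \cdot 10^{6}$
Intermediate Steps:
$U = 606$ ($U = -8 + 2 \left(282 - -25\right) = -8 + 2 \left(282 + 25\right) = -8 + 2 \cdot 307 = -8 + 614 = 606$)
$t{\left(F \right)} = 3 + 18 F^{2}$ ($t{\left(F \right)} = 3 - - 18 F^{2} = 3 + 18 F^{2}$)
$a{\left(B,Y \right)} = \frac{251}{74} + \frac{Y}{2}$ ($a{\left(B,Y \right)} = - \frac{251}{-74} + \frac{Y}{2} = \left(-251\right) \left(- \frac{1}{74}\right) + Y \frac{1}{2} = \frac{251}{74} + \frac{Y}{2}$)
$-1070105 - a{\left(t{\left(T{\left(-5 \right)} \right)},U \right)} = -1070105 - \left(\frac{251}{74} + \frac{1}{2} \cdot 606\right) = -1070105 - \left(\frac{251}{74} + 303\right) = -1070105 - \frac{22673}{74} = - \frac{79210443}{74}$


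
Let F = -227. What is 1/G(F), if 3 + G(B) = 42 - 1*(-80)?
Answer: 1/119 ≈ 0.0084034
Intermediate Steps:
G(B) = 119 (G(B) = -3 + (42 - 1*(-80)) = -3 + (42 + 80) = -3 + 122 = 119)
1/G(F) = 1/119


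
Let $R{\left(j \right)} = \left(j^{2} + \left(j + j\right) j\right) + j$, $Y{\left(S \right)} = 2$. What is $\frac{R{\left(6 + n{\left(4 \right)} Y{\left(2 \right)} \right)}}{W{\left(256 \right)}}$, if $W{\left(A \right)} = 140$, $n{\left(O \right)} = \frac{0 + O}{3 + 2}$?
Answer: $\frac{323}{250} \approx 1.292$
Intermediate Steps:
$n{\left(O \right)} = \frac{O}{5}$
$R{\left(j \right)} = j + 3 j^{2}$ ($R{\left(j \right)} = \left(j^{2} + 2 j j\right) + j = \left(j^{2} + 2 j^{2}\right) + j = 3 j^{2} + j = j + 3 j^{2}$)
$\frac{R{\left(6 + n{\left(4 \right)} Y{\left(2 \right)} \right)}}{W{\left(256 \right)}} = \frac{\left(6 + \frac{1}{5} \cdot 4 \cdot 2\right) \left(1 + 3 \left(6 + \frac{1}{5} \cdot 4 \cdot 2\right)\right)}{140} = \left(6 + \frac{4}{5} \cdot 2\right) \left(1 + 3 \left(6 + \frac{4}{5} \cdot 2\right)\right) \frac{1}{140} = \left(6 + \frac{8}{5}\right) \left(1 + 3 \left(6 + \frac{8}{5}\right)\right) \frac{1}{140} = \frac{38 \left(1 + 3 \cdot \frac{38}{5}\right)}{5} \cdot \frac{1}{140} = \frac{38 \left(1 + \frac{114}{5}\right)}{5} \cdot \frac{1}{140} = \frac{38}{5} \cdot \frac{119}{5} \cdot \frac{1}{140} = \frac{4522}{25} \cdot \frac{1}{140} = \frac{323}{250}$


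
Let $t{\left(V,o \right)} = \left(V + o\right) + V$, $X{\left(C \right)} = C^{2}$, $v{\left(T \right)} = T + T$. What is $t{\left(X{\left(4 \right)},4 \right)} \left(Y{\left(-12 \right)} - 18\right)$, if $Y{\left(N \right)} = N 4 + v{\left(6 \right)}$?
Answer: $-1944$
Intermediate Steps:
$v{\left(T \right)} = 2 T$
$t{\left(V,o \right)} = o + 2 V$
$Y{\left(N \right)} = 12 + 4 N$ ($Y{\left(N \right)} = N 4 + 2 \cdot 6 = 4 N + 12 = 12 + 4 N$)
$t{\left(X{\left(4 \right)},4 \right)} \left(Y{\left(-12 \right)} - 18\right) = \left(4 + 2 \cdot 4^{2}\right) \left(\left(12 + 4 \left(-12\right)\right) - 18\right) = \left(4 + 2 \cdot 16\right) \left(\left(12 - 48\right) - 18\right) = \left(4 + 32\right) \left(-36 - 18\right) = 36 \left(-54\right) = -1944$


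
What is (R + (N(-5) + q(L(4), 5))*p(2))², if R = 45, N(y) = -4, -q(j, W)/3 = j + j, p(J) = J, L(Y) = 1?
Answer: 625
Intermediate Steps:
q(j, W) = -6*j (q(j, W) = -3*(j + j) = -6*j)
(R + (N(-5) + q(L(4), 5))*p(2))² = (45 + (-4 - 6*1)*2)² = (45 + (-4 - 6)*2)² = (45 - 10*2)² = (45 - 20)² = 25² = 625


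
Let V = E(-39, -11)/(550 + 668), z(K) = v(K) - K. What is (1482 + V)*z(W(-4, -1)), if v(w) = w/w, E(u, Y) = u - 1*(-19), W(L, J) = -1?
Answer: 1805056/609 ≈ 2964.0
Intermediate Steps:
E(u, Y) = 19 + u (E(u, Y) = u + 19 = 19 + u)
v(w) = 1
z(K) = 1 - K
V = -10/609 (V = (19 - 39)/(550 + 668) = -20/1218 = -20*1/1218 = -10/609 ≈ -0.016420)
(1482 + V)*z(W(-4, -1)) = (1482 - 10/609)*(1 - 1*(-1)) = 902528*(1 + 1)/609 = (902528/609)*2 = 1805056/609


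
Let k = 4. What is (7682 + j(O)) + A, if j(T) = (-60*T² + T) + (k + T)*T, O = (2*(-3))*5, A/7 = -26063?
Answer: -228009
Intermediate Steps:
A = -182441 (A = 7*(-26063) = -182441)
O = -30 (O = -6*5 = -30)
j(T) = T - 60*T² + T*(4 + T) (j(T) = (-60*T² + T) + (4 + T)*T = (T - 60*T²) + T*(4 + T) = T - 60*T² + T*(4 + T))
(7682 + j(O)) + A = (7682 - 30*(5 - 59*(-30))) - 182441 = (7682 - 30*(5 + 1770)) - 182441 = (7682 - 30*1775) - 182441 = (7682 - 53250) - 182441 = -45568 - 182441 = -228009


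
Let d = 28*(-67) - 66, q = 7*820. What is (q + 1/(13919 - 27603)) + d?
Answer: 51971831/13684 ≈ 3798.0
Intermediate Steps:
q = 5740
d = -1942 (d = -1876 - 66 = -1942)
(q + 1/(13919 - 27603)) + d = (5740 + 1/(13919 - 27603)) - 1942 = (5740 + 1/(-13684)) - 1942 = (5740 - 1/13684) - 1942 = 78546159/13684 - 1942 = 51971831/13684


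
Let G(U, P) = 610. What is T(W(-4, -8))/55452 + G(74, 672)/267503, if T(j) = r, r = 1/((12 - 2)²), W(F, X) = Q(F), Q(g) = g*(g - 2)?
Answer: 3382839503/1483357635600 ≈ 0.0022805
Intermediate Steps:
Q(g) = g*(-2 + g)
W(F, X) = F*(-2 + F)
r = 1/100 (r = 1/(10²) = 1/100 ≈ 0.010000)
T(j) = 1/100
T(W(-4, -8))/55452 + G(74, 672)/267503 = (1/100)/55452 + 610/267503 = (1/100)*(1/55452) + 610*(1/267503) = 1/5545200 + 610/267503 = 3382839503/1483357635600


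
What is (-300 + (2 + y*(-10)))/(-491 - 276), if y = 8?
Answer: 378/767 ≈ 0.49283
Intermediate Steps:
(-300 + (2 + y*(-10)))/(-491 - 276) = (-300 + (2 + 8*(-10)))/(-491 - 276) = (-300 + (2 - 80))/(-767) = (-300 - 78)*(-1/767) = -378*(-1/767) = 378/767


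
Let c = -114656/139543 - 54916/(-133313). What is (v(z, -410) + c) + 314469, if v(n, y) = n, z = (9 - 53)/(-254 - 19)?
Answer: 1597058044110923059/5078590596807 ≈ 3.1447e+5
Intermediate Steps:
z = 44/273 (z = -44/(-273) = -44*(-1/273) = 44/273 ≈ 0.16117)
c = -7621991940/18602895959 (c = -114656*1/139543 - 54916*(-1/133313) = -114656/139543 + 54916/133313 = -7621991940/18602895959 ≈ -0.40972)
(v(z, -410) + c) + 314469 = (44/273 - 7621991940/18602895959) + 314469 = -1262276377424/5078590596807 + 314469 = 1597058044110923059/5078590596807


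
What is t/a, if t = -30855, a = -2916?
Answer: 10285/972 ≈ 10.581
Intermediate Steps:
t/a = -30855/(-2916) = -30855*(-1/2916) = 10285/972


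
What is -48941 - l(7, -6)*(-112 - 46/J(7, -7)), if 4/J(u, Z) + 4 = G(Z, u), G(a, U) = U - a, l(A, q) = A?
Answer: -47352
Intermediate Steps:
J(u, Z) = 4/(-4 + u - Z) (J(u, Z) = 4/(-4 + (u - Z)) = 4/(-4 + u - Z))
-48941 - l(7, -6)*(-112 - 46/J(7, -7)) = -48941 - 7*(-112 - 46/(4/(-4 + 7 - 1*(-7)))) = -48941 - 7*(-112 - 46/(4/(-4 + 7 + 7))) = -48941 - 7*(-112 - 46/(4/10)) = -48941 - 7*(-112 - 46/(4*(⅒))) = -48941 - 7*(-112 - 46/⅖) = -48941 - 7*(-112 - 46*5/2) = -48941 - 7*(-112 - 115) = -48941 - 7*(-227) = -48941 - 1*(-1589) = -48941 + 1589 = -47352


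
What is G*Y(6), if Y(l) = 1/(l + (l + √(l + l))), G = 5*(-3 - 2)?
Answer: -25/11 + 25*√3/66 ≈ -1.6166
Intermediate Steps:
G = -25 (G = 5*(-5) = -25)
Y(l) = 1/(2*l + √2*√l) (Y(l) = 1/(l + (l + √(2*l))) = 1/(l + (l + √2*√l)) = 1/(2*l + √2*√l))
G*Y(6) = -25/(2*6 + √2*√6) = -25/(12 + 2*√3)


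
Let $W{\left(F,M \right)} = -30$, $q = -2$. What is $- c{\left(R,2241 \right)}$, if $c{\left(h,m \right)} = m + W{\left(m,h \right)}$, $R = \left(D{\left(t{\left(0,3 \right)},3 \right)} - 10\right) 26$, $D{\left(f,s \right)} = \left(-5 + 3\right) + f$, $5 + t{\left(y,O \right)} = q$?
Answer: $-2211$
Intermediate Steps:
$t{\left(y,O \right)} = -7$ ($t{\left(y,O \right)} = -5 - 2 = -7$)
$D{\left(f,s \right)} = -2 + f$
$R = -494$ ($R = \left(\left(-2 - 7\right) - 10\right) 26 = \left(-9 - 10\right) 26 = \left(-19\right) 26 = -494$)
$c{\left(h,m \right)} = -30 + m$ ($c{\left(h,m \right)} = m - 30 = -30 + m$)
$- c{\left(R,2241 \right)} = - (-30 + 2241) = \left(-1\right) 2211 = -2211$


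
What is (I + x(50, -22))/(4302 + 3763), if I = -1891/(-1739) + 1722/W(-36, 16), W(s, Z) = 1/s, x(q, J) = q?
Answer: -107715247/14025035 ≈ -7.6802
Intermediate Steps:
I = -107802197/1739 (I = -1891/(-1739) + 1722/(1/(-36)) = -1891*(-1/1739) + 1722/(-1/36) = 1891/1739 + 1722*(-36) = 1891/1739 - 61992 = -107802197/1739 ≈ -61991.)
(I + x(50, -22))/(4302 + 3763) = (-107802197/1739 + 50)/(4302 + 3763) = -107715247/1739/8065 = -107715247/1739*1/8065 = -107715247/14025035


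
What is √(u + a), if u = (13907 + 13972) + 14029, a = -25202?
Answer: √16706 ≈ 129.25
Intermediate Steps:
u = 41908 (u = 27879 + 14029 = 41908)
√(u + a) = √(41908 - 25202) = √16706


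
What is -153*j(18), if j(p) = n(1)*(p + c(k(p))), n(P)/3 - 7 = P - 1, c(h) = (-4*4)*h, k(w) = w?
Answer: 867510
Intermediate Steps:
c(h) = -16*h
n(P) = 18 + 3*P (n(P) = 21 + 3*(P - 1) = 21 + 3*(-1 + P) = 21 + (-3 + 3*P) = 18 + 3*P)
j(p) = -315*p (j(p) = (18 + 3*1)*(p - 16*p) = (18 + 3)*(-15*p) = 21*(-15*p) = -315*p)
-153*j(18) = -(-48195)*18 = -153*(-5670) = 867510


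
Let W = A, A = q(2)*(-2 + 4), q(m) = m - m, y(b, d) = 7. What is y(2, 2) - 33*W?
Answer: 7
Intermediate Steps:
q(m) = 0
A = 0 (A = 0*(-2 + 4) = 0*2 = 0)
W = 0
y(2, 2) - 33*W = 7 - 33*0 = 7 + 0 = 7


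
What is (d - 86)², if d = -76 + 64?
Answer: 9604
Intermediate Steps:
d = -12
(d - 86)² = (-12 - 86)² = (-98)² = 9604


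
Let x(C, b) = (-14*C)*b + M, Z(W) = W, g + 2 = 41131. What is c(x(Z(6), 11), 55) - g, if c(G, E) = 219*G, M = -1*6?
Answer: -244799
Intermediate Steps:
g = 41129 (g = -2 + 41131 = 41129)
M = -6
x(C, b) = -6 - 14*C*b (x(C, b) = (-14*C)*b - 6 = -14*C*b - 6 = -6 - 14*C*b)
c(x(Z(6), 11), 55) - g = 219*(-6 - 14*6*11) - 1*41129 = 219*(-6 - 924) - 41129 = 219*(-930) - 41129 = -203670 - 41129 = -244799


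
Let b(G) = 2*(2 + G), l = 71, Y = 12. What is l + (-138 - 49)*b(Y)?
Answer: -5165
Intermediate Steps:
b(G) = 4 + 2*G
l + (-138 - 49)*b(Y) = 71 + (-138 - 49)*(4 + 2*12) = 71 - 187*(4 + 24) = 71 - 187*28 = 71 - 5236 = -5165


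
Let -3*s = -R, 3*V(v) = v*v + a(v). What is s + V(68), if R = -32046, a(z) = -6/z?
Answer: -932351/102 ≈ -9140.7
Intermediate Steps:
V(v) = -2/v + v**2/3 (V(v) = (v*v - 6/v)/3 = (v**2 - 6/v)/3 = -2/v + v**2/3)
s = -10682 (s = -(-1)*(-32046)/3 = -1/3*32046 = -10682)
s + V(68) = -10682 + (1/3)*(-6 + 68**3)/68 = -10682 + (1/3)*(1/68)*(-6 + 314432) = -10682 + (1/3)*(1/68)*314426 = -10682 + 157213/102 = -932351/102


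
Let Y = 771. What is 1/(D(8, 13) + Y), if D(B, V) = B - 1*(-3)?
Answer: 1/782 ≈ 0.0012788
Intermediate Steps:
D(B, V) = 3 + B (D(B, V) = B + 3 = 3 + B)
1/(D(8, 13) + Y) = 1/((3 + 8) + 771) = 1/(11 + 771) = 1/782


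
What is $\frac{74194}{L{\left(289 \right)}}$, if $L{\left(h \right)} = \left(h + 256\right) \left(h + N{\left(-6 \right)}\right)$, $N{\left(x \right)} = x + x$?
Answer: $\frac{74194}{150965} \approx 0.49147$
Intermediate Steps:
$N{\left(x \right)} = 2 x$
$L{\left(h \right)} = \left(-12 + h\right) \left(256 + h\right)$ ($L{\left(h \right)} = \left(h + 256\right) \left(h + 2 \left(-6\right)\right) = \left(256 + h\right) \left(h - 12\right) = \left(256 + h\right) \left(-12 + h\right) = \left(-12 + h\right) \left(256 + h\right)$)
$\frac{74194}{L{\left(289 \right)}} = \frac{74194}{-3072 + 289^{2} + 244 \cdot 289} = \frac{74194}{-3072 + 83521 + 70516} = \frac{74194}{150965}$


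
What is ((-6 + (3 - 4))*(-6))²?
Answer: 1764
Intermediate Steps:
((-6 + (3 - 4))*(-6))² = ((-6 - 1)*(-6))² = (-7*(-6))² = 42² = 1764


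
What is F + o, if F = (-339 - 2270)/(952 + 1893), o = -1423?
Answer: -4051044/2845 ≈ -1423.9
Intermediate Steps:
F = -2609/2845 ≈ -0.91705
F + o = -2609/2845 - 1423 = -4051044/2845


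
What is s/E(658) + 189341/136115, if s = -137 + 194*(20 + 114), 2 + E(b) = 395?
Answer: 3594208798/53493195 ≈ 67.190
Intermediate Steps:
E(b) = 393 (E(b) = -2 + 395 = 393)
s = 25859 (s = -137 + 194*134 = -137 + 25996 = 25859)
s/E(658) + 189341/136115 = 25859/393 + 189341/136115 = 3594208798/53493195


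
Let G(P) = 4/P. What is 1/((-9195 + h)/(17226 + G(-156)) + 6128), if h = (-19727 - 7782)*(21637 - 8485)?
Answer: -671813/9993624893 ≈ -6.7224e-5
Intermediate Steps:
h = -361798368 (h = -27509*13152 = -361798368)
1/((-9195 + h)/(17226 + G(-156)) + 6128) = 1/((-9195 - 361798368)/(17226 + 4/(-156)) + 6128) = 1/(-361807563/(17226 + 4*(-1/156)) + 6128) = 1/(-361807563/(17226 - 1/39) + 6128) = 1/(-361807563/671813/39 + 6128) = 1/(-361807563*39/671813 + 6128) = 1/(-14110494957/671813 + 6128) = 1/(-9993624893/671813) = -671813/9993624893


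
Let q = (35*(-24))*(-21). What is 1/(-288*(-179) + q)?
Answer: 1/69192 ≈ 1.4453e-5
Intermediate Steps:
q = 17640 (q = -840*(-21) = 17640)
1/(-288*(-179) + q) = 1/(-288*(-179) + 17640) = 1/(51552 + 17640) = 1/69192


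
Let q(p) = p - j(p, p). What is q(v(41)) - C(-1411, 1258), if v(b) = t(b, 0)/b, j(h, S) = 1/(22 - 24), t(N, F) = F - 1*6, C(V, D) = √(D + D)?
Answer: 29/82 - 2*√629 ≈ -49.806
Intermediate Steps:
C(V, D) = √2*√D (C(V, D) = √(2*D) = √2*√D)
t(N, F) = -6 + F (t(N, F) = F - 6 = -6 + F)
j(h, S) = -½ (j(h, S) = 1/(-2) = -½)
v(b) = -6/b (v(b) = (-6 + 0)/b = -6/b)
q(p) = ½ + p (q(p) = p - 1*(-½) = p + ½ = ½ + p)
q(v(41)) - C(-1411, 1258) = (½ - 6/41) - √2*√1258 = (½ - 6*1/41) - 2*√629 = (½ - 6/41) - 2*√629 = 29/82 - 2*√629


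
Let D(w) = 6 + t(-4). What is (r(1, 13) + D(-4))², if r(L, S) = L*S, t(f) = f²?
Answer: 1225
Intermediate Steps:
D(w) = 22 (D(w) = 6 + (-4)² = 6 + 16 = 22)
(r(1, 13) + D(-4))² = (1*13 + 22)² = (13 + 22)² = 35² = 1225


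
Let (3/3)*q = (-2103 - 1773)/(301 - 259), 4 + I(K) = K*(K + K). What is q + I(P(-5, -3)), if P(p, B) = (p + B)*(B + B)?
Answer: 31582/7 ≈ 4511.7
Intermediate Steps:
P(p, B) = 2*B*(B + p) (P(p, B) = (B + p)*(2*B) = 2*B*(B + p))
I(K) = -4 + 2*K**2 (I(K) = -4 + K*(K + K) = -4 + K*(2*K) = -4 + 2*K**2)
q = -646/7 (q = (-2103 - 1773)/(301 - 259) = -3876/42 = -3876*1/42 = -646/7 ≈ -92.286)
q + I(P(-5, -3)) = -646/7 + (-4 + 2*(2*(-3)*(-3 - 5))**2) = -646/7 + (-4 + 2*(2*(-3)*(-8))**2) = -646/7 + (-4 + 2*48**2) = -646/7 + (-4 + 2*2304) = -646/7 + (-4 + 4608) = -646/7 + 4604 = 31582/7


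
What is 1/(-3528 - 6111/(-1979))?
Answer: -1979/6975801 ≈ -0.00028369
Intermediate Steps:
1/(-3528 - 6111/(-1979)) = 1/(-3528 - 6111*(-1/1979)) = 1/(-3528 + 6111/1979) = 1/(-6975801/1979) = -1979/6975801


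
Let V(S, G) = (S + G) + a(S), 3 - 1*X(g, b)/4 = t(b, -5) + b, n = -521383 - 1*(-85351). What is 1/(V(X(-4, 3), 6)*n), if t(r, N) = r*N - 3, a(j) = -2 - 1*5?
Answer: -1/30958272 ≈ -3.2302e-8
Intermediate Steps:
n = -436032 (n = -521383 + 85351 = -436032)
a(j) = -7 (a(j) = -2 - 5 = -7)
t(r, N) = -3 + N*r (t(r, N) = N*r - 3 = -3 + N*r)
X(g, b) = 24 + 16*b (X(g, b) = 12 - 4*((-3 - 5*b) + b) = 12 - 4*(-3 - 4*b) = 12 + (12 + 16*b) = 24 + 16*b)
V(S, G) = -7 + G + S (V(S, G) = (S + G) - 7 = (G + S) - 7 = -7 + G + S)
1/(V(X(-4, 3), 6)*n) = 1/((-7 + 6 + (24 + 16*3))*(-436032)) = 1/((-7 + 6 + (24 + 48))*(-436032)) = 1/((-7 + 6 + 72)*(-436032)) = 1/(71*(-436032)) = 1/(-30958272) = -1/30958272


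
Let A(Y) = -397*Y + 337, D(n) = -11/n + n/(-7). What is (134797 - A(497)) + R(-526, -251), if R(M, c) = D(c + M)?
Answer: 257870771/777 ≈ 3.3188e+5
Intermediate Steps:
D(n) = -11/n - n/7 (D(n) = -11/n + n*(-⅐) = -11/n - n/7)
A(Y) = 337 - 397*Y
R(M, c) = -11/(M + c) - M/7 - c/7 (R(M, c) = -11/(c + M) - (c + M)/7 = -11/(M + c) - (M + c)/7 = -11/(M + c) + (-M/7 - c/7) = -11/(M + c) - M/7 - c/7)
(134797 - A(497)) + R(-526, -251) = (134797 - (337 - 397*497)) - (11 + (-526 - 251)²/7)/(-526 - 251) = (134797 - (337 - 197309)) - 1*(11 + (⅐)*(-777)²)/(-777) = (134797 - 1*(-196972)) - 1*(-1/777)*(11 + (⅐)*603729) = (134797 + 196972) - 1*(-1/777)*(11 + 86247) = 331769 - 1*(-1/777)*86258 = 331769 + 86258/777 = 257870771/777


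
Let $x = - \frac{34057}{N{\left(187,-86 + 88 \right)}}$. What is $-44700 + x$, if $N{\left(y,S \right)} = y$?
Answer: $- \frac{8392957}{187} \approx -44882.0$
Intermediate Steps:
$x = - \frac{34057}{187} \approx -182.12$
$-44700 + x = -44700 - \frac{34057}{187} = - \frac{8392957}{187}$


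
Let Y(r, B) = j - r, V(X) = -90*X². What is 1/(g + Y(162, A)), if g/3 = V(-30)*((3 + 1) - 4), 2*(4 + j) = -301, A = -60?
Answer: -2/633 ≈ -0.0031596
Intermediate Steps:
j = -309/2 (j = -4 + (½)*(-301) = -4 - 301/2 = -309/2 ≈ -154.50)
Y(r, B) = -309/2 - r
g = 0 (g = 3*((-90*(-30)²)*((3 + 1) - 4)) = 3*((-90*900)*(4 - 4)) = 3*(-81000*0) = 3*0 = 0)
1/(g + Y(162, A)) = 1/(0 + (-309/2 - 1*162)) = 1/(0 + (-309/2 - 162)) = 1/(0 - 633/2) = 1/(-633/2) = -2/633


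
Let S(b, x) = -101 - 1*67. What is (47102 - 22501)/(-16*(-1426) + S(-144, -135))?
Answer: 24601/22648 ≈ 1.0862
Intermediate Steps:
S(b, x) = -168 (S(b, x) = -101 - 67 = -168)
(47102 - 22501)/(-16*(-1426) + S(-144, -135)) = (47102 - 22501)/(-16*(-1426) - 168) = 24601/(22816 - 168) = 24601/22648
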